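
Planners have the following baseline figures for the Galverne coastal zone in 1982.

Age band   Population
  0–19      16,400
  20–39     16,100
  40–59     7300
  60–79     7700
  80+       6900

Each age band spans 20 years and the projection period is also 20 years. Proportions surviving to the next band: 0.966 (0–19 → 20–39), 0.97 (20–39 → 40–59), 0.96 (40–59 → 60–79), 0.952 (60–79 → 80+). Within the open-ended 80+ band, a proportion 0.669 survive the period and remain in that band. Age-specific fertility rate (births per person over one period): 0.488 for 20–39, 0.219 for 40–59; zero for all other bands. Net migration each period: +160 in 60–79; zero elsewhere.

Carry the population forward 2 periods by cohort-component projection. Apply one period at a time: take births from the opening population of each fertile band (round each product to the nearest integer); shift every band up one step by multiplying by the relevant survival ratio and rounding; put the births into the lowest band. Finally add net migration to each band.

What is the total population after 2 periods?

65620

Numbering the bands 1..5 from youngest to oldest:
— Period 1 —
Births: 16100 × 0.488 = 7857, 7300 × 0.219 = 1599 → total 9456
Band 2: 16400 × 0.966 = 15842
Band 3: 16100 × 0.97 = 15617
Band 4: 7300 × 0.96 = 7008
Band 5: 7700 × 0.952 + 6900 × 0.669 = 7330 + 4616 = 11946
Net migration: Band 4 + 160 → 7168
→ [9456, 15842, 15617, 7168, 11946]
— Period 2 —
Births: 15842 × 0.488 = 7731, 15617 × 0.219 = 3420 → total 11151
Band 2: 9456 × 0.966 = 9134
Band 3: 15842 × 0.97 = 15367
Band 4: 15617 × 0.96 = 14992
Band 5: 7168 × 0.952 + 11946 × 0.669 = 6824 + 7992 = 14816
Net migration: Band 4 + 160 → 15152
→ [11151, 9134, 15367, 15152, 14816]
Total after period 2: 11151 + 9134 + 15367 + 15152 + 14816 = 65620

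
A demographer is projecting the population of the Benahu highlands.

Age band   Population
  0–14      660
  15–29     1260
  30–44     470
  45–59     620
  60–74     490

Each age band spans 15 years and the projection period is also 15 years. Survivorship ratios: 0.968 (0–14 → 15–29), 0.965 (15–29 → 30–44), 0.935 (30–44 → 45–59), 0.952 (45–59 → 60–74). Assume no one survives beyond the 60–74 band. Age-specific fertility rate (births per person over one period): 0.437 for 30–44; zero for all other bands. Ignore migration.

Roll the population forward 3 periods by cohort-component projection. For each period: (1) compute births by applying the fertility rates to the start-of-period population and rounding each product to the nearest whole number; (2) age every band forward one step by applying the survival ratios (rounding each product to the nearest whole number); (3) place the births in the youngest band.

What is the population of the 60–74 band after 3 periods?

After projecting period 1:
Births: 470 × 0.437 = 205
15–29: 660 × 0.968 = 639
30–44: 1260 × 0.965 = 1216
45–59: 470 × 0.935 = 439
60–74: 620 × 0.952 = 590
End of period: [205, 639, 1216, 439, 590]
After projecting period 2:
Births: 1216 × 0.437 = 531
15–29: 205 × 0.968 = 198
30–44: 639 × 0.965 = 617
45–59: 1216 × 0.935 = 1137
60–74: 439 × 0.952 = 418
End of period: [531, 198, 617, 1137, 418]
After projecting period 3:
Births: 617 × 0.437 = 270
15–29: 531 × 0.968 = 514
30–44: 198 × 0.965 = 191
45–59: 617 × 0.935 = 577
60–74: 1137 × 0.952 = 1082
End of period: [270, 514, 191, 577, 1082]

1082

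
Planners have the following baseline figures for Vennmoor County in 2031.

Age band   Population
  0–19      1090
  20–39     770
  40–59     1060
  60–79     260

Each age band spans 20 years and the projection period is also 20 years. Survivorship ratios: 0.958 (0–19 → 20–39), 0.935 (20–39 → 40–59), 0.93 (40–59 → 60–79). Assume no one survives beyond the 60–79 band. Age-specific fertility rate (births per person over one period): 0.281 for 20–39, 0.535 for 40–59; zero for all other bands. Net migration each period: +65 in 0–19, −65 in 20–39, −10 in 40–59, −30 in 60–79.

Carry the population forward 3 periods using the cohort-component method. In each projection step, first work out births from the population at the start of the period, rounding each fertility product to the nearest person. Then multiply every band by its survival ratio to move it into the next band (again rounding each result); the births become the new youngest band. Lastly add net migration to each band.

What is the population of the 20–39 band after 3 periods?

625

[period 1]
Births: 770 × 0.281 = 216, 1060 × 0.535 = 567 → 783
20–39: 1090 × 0.958 = 1044
40–59: 770 × 0.935 = 720
60–79: 1060 × 0.93 = 986
Net migration: 0–19 + 65 → 848; 20–39 − 65 → 979; 40–59 − 10 → 710; 60–79 − 30 → 956
End of period: [848, 979, 710, 956]
[period 2]
Births: 979 × 0.281 = 275, 710 × 0.535 = 380 → 655
20–39: 848 × 0.958 = 812
40–59: 979 × 0.935 = 915
60–79: 710 × 0.93 = 660
Net migration: 0–19 + 65 → 720; 20–39 − 65 → 747; 40–59 − 10 → 905; 60–79 − 30 → 630
End of period: [720, 747, 905, 630]
[period 3]
Births: 747 × 0.281 = 210, 905 × 0.535 = 484 → 694
20–39: 720 × 0.958 = 690
40–59: 747 × 0.935 = 698
60–79: 905 × 0.93 = 842
Net migration: 0–19 + 65 → 759; 20–39 − 65 → 625; 40–59 − 10 → 688; 60–79 − 30 → 812
End of period: [759, 625, 688, 812]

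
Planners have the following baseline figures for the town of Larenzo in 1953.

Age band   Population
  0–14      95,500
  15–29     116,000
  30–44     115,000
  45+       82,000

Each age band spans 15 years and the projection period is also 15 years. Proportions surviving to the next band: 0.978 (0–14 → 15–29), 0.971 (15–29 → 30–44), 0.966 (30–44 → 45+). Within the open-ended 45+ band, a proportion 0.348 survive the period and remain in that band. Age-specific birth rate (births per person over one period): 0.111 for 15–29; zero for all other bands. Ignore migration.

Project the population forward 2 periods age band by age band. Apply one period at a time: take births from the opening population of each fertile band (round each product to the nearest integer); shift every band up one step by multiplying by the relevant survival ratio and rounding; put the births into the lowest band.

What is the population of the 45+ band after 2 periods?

157396

Call the groups 1 to 4, youngest first.
After projecting period 1:
Births: 116000 × 0.111 = 12876
Group 2: 95500 × 0.978 = 93399
Group 3: 116000 × 0.971 = 112636
Group 4: 115000 × 0.966 + 82000 × 0.348 = 111090 + 28536 = 139626
Population now: 0–14=12876, 15–29=93399, 30–44=112636, 45+=139626
After projecting period 2:
Births: 93399 × 0.111 = 10367
Group 2: 12876 × 0.978 = 12593
Group 3: 93399 × 0.971 = 90690
Group 4: 112636 × 0.966 + 139626 × 0.348 = 108806 + 48590 = 157396
Population now: 0–14=10367, 15–29=12593, 30–44=90690, 45+=157396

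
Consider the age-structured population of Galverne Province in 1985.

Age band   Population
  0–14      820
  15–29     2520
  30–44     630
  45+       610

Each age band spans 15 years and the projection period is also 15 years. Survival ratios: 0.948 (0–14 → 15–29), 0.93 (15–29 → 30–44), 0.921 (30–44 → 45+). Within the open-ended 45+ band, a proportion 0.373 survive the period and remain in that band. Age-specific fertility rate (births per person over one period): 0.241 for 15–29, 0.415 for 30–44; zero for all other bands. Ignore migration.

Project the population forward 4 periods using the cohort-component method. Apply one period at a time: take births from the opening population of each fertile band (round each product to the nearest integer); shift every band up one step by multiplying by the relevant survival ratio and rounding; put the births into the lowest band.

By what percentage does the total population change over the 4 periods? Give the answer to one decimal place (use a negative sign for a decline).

-26.4

Period 1:
Births: 2520 × 0.241 = 607, 630 × 0.415 = 261 → 868
15–29: 820 × 0.948 = 777
30–44: 2520 × 0.93 = 2344
45+: 630 × 0.921 + 610 × 0.373 = 580 + 228 = 808
Giving 868 / 777 / 2344 / 808.
Period 2:
Births: 777 × 0.241 = 187, 2344 × 0.415 = 973 → 1160
15–29: 868 × 0.948 = 823
30–44: 777 × 0.93 = 723
45+: 2344 × 0.921 + 808 × 0.373 = 2159 + 301 = 2460
Giving 1160 / 823 / 723 / 2460.
Period 3:
Births: 823 × 0.241 = 198, 723 × 0.415 = 300 → 498
15–29: 1160 × 0.948 = 1100
30–44: 823 × 0.93 = 765
45+: 723 × 0.921 + 2460 × 0.373 = 666 + 918 = 1584
Giving 498 / 1100 / 765 / 1584.
Period 4:
Births: 1100 × 0.241 = 265, 765 × 0.415 = 317 → 582
15–29: 498 × 0.948 = 472
30–44: 1100 × 0.93 = 1023
45+: 765 × 0.921 + 1584 × 0.373 = 705 + 591 = 1296
Giving 582 / 472 / 1023 / 1296.
Total: 4580 → 3373; change = -1207; percentage change = -26.4%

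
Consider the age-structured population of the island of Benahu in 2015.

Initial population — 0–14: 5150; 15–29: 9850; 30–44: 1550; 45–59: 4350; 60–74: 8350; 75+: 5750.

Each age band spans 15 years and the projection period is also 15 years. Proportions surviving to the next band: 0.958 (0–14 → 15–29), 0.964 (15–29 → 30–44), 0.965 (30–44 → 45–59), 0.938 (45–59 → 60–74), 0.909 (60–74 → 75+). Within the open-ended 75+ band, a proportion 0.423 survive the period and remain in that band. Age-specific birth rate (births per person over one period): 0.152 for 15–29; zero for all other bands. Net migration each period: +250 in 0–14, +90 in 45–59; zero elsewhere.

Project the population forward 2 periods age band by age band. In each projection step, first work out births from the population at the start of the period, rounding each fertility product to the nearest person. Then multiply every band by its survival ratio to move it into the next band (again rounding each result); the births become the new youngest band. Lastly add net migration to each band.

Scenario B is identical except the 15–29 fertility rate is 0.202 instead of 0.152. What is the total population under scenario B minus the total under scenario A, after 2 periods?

(Bands numbered youngest = 1 to oldest = 6.)
After projecting period 1:
Births: 9850 * 0.152 = 1497
Band 2: 5150 * 0.958 = 4934
Band 3: 9850 * 0.964 = 9495
Band 4: 1550 * 0.965 = 1496
Band 5: 4350 * 0.938 = 4080
Band 6: 8350 * 0.909 + 5750 * 0.423 = 7590 + 2432 = 10022
Net migration: Band 1 + 250 → 1747; Band 4 + 90 → 1586
End of period: [1747, 4934, 9495, 1586, 4080, 10022]
After projecting period 2:
Births: 4934 * 0.152 = 750
Band 2: 1747 * 0.958 = 1674
Band 3: 4934 * 0.964 = 4756
Band 4: 9495 * 0.965 = 9163
Band 5: 1586 * 0.938 = 1488
Band 6: 4080 * 0.909 + 10022 * 0.423 = 3709 + 4239 = 7948
Net migration: Band 1 + 250 → 1000; Band 4 + 90 → 9253
End of period: [1000, 1674, 4756, 9253, 1488, 7948]
Scenario A total after 2 periods: 26119
Scenario B projection —
After projecting period 1:
Births: 9850 * 0.202 = 1990
Band 2: 5150 * 0.958 = 4934
Band 3: 9850 * 0.964 = 9495
Band 4: 1550 * 0.965 = 1496
Band 5: 4350 * 0.938 = 4080
Band 6: 8350 * 0.909 + 5750 * 0.423 = 7590 + 2432 = 10022
Net migration: Band 1 + 250 → 2240; Band 4 + 90 → 1586
End of period: [2240, 4934, 9495, 1586, 4080, 10022]
After projecting period 2:
Births: 4934 * 0.202 = 997
Band 2: 2240 * 0.958 = 2146
Band 3: 4934 * 0.964 = 4756
Band 4: 9495 * 0.965 = 9163
Band 5: 1586 * 0.938 = 1488
Band 6: 4080 * 0.909 + 10022 * 0.423 = 3709 + 4239 = 7948
Net migration: Band 1 + 250 → 1247; Band 4 + 90 → 9253
End of period: [1247, 2146, 4756, 9253, 1488, 7948]
Scenario B total after 2 periods: 26838
Difference B − A = 26838 − 26119 = 719

719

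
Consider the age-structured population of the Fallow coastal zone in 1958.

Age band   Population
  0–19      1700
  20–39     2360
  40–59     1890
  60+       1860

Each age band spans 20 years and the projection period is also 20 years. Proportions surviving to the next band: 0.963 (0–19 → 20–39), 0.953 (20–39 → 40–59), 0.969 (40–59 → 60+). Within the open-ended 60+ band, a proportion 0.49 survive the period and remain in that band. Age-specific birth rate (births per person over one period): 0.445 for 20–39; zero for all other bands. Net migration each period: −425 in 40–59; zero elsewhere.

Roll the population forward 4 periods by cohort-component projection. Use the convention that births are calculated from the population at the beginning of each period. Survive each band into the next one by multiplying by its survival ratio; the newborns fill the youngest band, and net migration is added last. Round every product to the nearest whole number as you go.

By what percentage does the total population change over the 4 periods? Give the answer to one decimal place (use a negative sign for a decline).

-64.2

Numbering the bands 1..4 from youngest to oldest:
Period 1:
Births: 2360 × 0.445 = 1050
Band 2: 1700 × 0.963 = 1637
Band 3: 2360 × 0.953 = 2249
Band 4: 1890 × 0.969 + 1860 × 0.49 = 1831 + 911 = 2742
Net migration: Band 3 − 425 → 1824
→ [1050, 1637, 1824, 2742]
Period 2:
Births: 1637 × 0.445 = 728
Band 2: 1050 × 0.963 = 1011
Band 3: 1637 × 0.953 = 1560
Band 4: 1824 × 0.969 + 2742 × 0.49 = 1767 + 1344 = 3111
Net migration: Band 3 − 425 → 1135
→ [728, 1011, 1135, 3111]
Period 3:
Births: 1011 × 0.445 = 450
Band 2: 728 × 0.963 = 701
Band 3: 1011 × 0.953 = 963
Band 4: 1135 × 0.969 + 3111 × 0.49 = 1100 + 1524 = 2624
Net migration: Band 3 − 425 → 538
→ [450, 701, 538, 2624]
Period 4:
Births: 701 × 0.445 = 312
Band 2: 450 × 0.963 = 433
Band 3: 701 × 0.953 = 668
Band 4: 538 × 0.969 + 2624 × 0.49 = 521 + 1286 = 1807
Net migration: Band 3 − 425 → 243
→ [312, 433, 243, 1807]
Total: 7810 → 2795; change = -5015; percentage change = -64.2%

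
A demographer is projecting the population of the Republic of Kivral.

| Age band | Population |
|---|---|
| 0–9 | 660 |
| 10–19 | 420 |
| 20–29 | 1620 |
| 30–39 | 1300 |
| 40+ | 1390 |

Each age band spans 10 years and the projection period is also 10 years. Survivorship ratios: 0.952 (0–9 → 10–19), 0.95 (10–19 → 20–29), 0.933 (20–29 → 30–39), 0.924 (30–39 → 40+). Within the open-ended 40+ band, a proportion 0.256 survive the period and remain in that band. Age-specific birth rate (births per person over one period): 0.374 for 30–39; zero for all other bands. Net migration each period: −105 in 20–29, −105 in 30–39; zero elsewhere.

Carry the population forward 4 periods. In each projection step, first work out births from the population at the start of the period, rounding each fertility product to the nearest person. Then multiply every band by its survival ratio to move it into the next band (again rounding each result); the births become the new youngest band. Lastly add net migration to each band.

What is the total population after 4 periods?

1249

(Groups numbered youngest = 1 to oldest = 5.)
After projecting period 1:
Births: 1300 × 0.374 = 486
Group 2: 660 × 0.952 = 628
Group 3: 420 × 0.95 = 399
Group 4: 1620 × 0.933 = 1511
Group 5: 1300 × 0.924 + 1390 × 0.256 = 1201 + 356 = 1557
Net migration: Group 3 − 105 → 294; Group 4 − 105 → 1406
→ [486, 628, 294, 1406, 1557]
After projecting period 2:
Births: 1406 × 0.374 = 526
Group 2: 486 × 0.952 = 463
Group 3: 628 × 0.95 = 597
Group 4: 294 × 0.933 = 274
Group 5: 1406 × 0.924 + 1557 × 0.256 = 1299 + 399 = 1698
Net migration: Group 3 − 105 → 492; Group 4 − 105 → 169
→ [526, 463, 492, 169, 1698]
After projecting period 3:
Births: 169 × 0.374 = 63
Group 2: 526 × 0.952 = 501
Group 3: 463 × 0.95 = 440
Group 4: 492 × 0.933 = 459
Group 5: 169 × 0.924 + 1698 × 0.256 = 156 + 435 = 591
Net migration: Group 3 − 105 → 335; Group 4 − 105 → 354
→ [63, 501, 335, 354, 591]
After projecting period 4:
Births: 354 × 0.374 = 132
Group 2: 63 × 0.952 = 60
Group 3: 501 × 0.95 = 476
Group 4: 335 × 0.933 = 313
Group 5: 354 × 0.924 + 591 × 0.256 = 327 + 151 = 478
Net migration: Group 3 − 105 → 371; Group 4 − 105 → 208
→ [132, 60, 371, 208, 478]
Total after period 4: 132 + 60 + 371 + 208 + 478 = 1249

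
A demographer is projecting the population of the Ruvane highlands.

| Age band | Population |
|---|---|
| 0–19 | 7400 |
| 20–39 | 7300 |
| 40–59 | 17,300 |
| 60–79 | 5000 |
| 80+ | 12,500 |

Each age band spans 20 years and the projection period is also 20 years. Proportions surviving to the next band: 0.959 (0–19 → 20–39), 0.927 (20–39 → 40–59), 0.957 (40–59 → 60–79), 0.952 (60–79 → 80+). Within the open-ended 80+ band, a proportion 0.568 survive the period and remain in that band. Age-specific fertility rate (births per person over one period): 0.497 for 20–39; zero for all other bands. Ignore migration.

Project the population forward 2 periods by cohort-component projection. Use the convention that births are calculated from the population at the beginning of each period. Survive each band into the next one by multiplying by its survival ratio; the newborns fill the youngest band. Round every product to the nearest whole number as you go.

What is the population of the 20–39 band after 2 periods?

3479

[period 1]
Births: 7300 × 0.497 = 3628
20–39: 7400 × 0.959 = 7097
40–59: 7300 × 0.927 = 6767
60–79: 17300 × 0.957 = 16556
80+: 5000 × 0.952 + 12500 × 0.568 = 4760 + 7100 = 11860
End of period: [3628, 7097, 6767, 16556, 11860]
[period 2]
Births: 7097 × 0.497 = 3527
20–39: 3628 × 0.959 = 3479
40–59: 7097 × 0.927 = 6579
60–79: 6767 × 0.957 = 6476
80+: 16556 × 0.952 + 11860 × 0.568 = 15761 + 6736 = 22497
End of period: [3527, 3479, 6579, 6476, 22497]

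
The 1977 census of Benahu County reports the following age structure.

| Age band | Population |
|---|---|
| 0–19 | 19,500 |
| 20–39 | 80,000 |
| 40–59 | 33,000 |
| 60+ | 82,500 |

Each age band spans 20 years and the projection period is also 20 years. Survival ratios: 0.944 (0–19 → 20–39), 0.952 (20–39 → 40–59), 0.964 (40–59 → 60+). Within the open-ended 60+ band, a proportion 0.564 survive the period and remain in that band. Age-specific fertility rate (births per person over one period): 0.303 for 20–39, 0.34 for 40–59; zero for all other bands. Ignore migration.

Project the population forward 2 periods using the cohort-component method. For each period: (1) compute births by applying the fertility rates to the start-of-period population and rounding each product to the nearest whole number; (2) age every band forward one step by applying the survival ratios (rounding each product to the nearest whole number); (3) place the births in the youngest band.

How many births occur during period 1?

35460

— Period 1 —
Births: 80000 × 0.303 = 24240  |  33000 × 0.34 = 11220 → 35460
20–39: 19500 × 0.944 = 18408
40–59: 80000 × 0.952 = 76160
60+: 33000 × 0.964 + 82500 × 0.564 = 31812 + 46530 = 78342
→ [35460, 18408, 76160, 78342]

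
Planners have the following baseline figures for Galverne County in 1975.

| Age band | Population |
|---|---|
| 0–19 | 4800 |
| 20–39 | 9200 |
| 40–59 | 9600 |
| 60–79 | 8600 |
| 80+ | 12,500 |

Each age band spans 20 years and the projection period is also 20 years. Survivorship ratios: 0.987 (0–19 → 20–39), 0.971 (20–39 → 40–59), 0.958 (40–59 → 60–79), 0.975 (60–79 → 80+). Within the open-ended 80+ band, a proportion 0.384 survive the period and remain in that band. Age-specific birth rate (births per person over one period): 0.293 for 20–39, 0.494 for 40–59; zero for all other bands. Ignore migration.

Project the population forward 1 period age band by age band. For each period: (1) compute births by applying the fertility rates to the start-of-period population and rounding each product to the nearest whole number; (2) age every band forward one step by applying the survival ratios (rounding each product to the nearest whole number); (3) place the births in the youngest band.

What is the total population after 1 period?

— Period 1 —
Births: 9200 × 0.293 = 2696  |  9600 × 0.494 = 4742 ⇒ total 7438
20–39: 4800 × 0.987 = 4738
40–59: 9200 × 0.971 = 8933
60–79: 9600 × 0.958 = 9197
80+: 8600 × 0.975 + 12500 × 0.384 = 8385 + 4800 = 13185
→ [7438, 4738, 8933, 9197, 13185]
Total after period 1: 7438 + 4738 + 8933 + 9197 + 13185 = 43491

43491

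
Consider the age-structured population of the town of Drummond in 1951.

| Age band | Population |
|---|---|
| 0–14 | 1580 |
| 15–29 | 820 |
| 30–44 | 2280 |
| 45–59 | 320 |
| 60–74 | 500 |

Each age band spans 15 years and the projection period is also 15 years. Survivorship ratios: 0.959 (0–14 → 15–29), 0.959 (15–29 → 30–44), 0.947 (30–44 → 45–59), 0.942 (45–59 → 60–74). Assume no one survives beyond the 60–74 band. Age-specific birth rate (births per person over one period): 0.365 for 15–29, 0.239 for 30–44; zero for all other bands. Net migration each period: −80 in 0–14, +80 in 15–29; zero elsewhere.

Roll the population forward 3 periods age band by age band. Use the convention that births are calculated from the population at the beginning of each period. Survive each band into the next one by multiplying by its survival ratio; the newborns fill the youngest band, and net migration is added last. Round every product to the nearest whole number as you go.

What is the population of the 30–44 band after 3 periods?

After projecting period 1:
Births: 820 × 0.365 = 299, 2280 × 0.239 = 545 ⇒ total 844
15–29: 1580 × 0.959 = 1515
30–44: 820 × 0.959 = 786
45–59: 2280 × 0.947 = 2159
60–74: 320 × 0.942 = 301
Net migration: 0–14 − 80 → 764; 15–29 + 80 → 1595
Population now: 0–14=764, 15–29=1595, 30–44=786, 45–59=2159, 60–74=301
After projecting period 2:
Births: 1595 × 0.365 = 582, 786 × 0.239 = 188 ⇒ total 770
15–29: 764 × 0.959 = 733
30–44: 1595 × 0.959 = 1530
45–59: 786 × 0.947 = 744
60–74: 2159 × 0.942 = 2034
Net migration: 0–14 − 80 → 690; 15–29 + 80 → 813
Population now: 0–14=690, 15–29=813, 30–44=1530, 45–59=744, 60–74=2034
After projecting period 3:
Births: 813 × 0.365 = 297, 1530 × 0.239 = 366 ⇒ total 663
15–29: 690 × 0.959 = 662
30–44: 813 × 0.959 = 780
45–59: 1530 × 0.947 = 1449
60–74: 744 × 0.942 = 701
Net migration: 0–14 − 80 → 583; 15–29 + 80 → 742
Population now: 0–14=583, 15–29=742, 30–44=780, 45–59=1449, 60–74=701

780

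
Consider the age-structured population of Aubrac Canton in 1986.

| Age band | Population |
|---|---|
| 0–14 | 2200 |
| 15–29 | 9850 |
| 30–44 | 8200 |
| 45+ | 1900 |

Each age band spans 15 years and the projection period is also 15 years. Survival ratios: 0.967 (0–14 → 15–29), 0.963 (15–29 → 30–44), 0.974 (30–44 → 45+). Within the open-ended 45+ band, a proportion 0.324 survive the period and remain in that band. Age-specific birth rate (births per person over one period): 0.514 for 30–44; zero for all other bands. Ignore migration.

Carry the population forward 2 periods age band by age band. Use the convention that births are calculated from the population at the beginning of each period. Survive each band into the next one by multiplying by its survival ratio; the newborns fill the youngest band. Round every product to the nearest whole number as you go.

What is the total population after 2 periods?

23026

Numbering the groups 1..4 from youngest to oldest:
Period 1:
Births: 8200 * 0.514 = 4215
Group 2: 2200 * 0.967 = 2127
Group 3: 9850 * 0.963 = 9486
Group 4: 8200 * 0.974 + 1900 * 0.324 = 7987 + 616 = 8603
→ [4215, 2127, 9486, 8603]
Period 2:
Births: 9486 * 0.514 = 4876
Group 2: 4215 * 0.967 = 4076
Group 3: 2127 * 0.963 = 2048
Group 4: 9486 * 0.974 + 8603 * 0.324 = 9239 + 2787 = 12026
→ [4876, 4076, 2048, 12026]
Total after period 2: 4876 + 4076 + 2048 + 12026 = 23026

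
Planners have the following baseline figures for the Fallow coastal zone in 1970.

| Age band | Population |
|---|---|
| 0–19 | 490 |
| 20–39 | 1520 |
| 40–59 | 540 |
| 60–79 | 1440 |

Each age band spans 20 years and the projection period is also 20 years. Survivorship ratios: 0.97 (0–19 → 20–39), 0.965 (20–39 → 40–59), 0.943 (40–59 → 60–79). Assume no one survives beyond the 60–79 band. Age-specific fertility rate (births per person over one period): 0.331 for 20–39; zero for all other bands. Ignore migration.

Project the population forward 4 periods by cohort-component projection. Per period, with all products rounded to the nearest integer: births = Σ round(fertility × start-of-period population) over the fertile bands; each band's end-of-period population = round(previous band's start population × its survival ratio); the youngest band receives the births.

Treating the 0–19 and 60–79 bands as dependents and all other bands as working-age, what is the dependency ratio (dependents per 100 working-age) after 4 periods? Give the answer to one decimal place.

162.5

Let band 1 be 0–19 through band 4 = 60–79.
After projecting period 1:
Births: 1520 × 0.331 = 503
Band 2: 490 × 0.97 = 475
Band 3: 1520 × 0.965 = 1467
Band 4: 540 × 0.943 = 509
Population now: 0–19=503, 20–39=475, 40–59=1467, 60–79=509
After projecting period 2:
Births: 475 × 0.331 = 157
Band 2: 503 × 0.97 = 488
Band 3: 475 × 0.965 = 458
Band 4: 1467 × 0.943 = 1383
Population now: 0–19=157, 20–39=488, 40–59=458, 60–79=1383
After projecting period 3:
Births: 488 × 0.331 = 162
Band 2: 157 × 0.97 = 152
Band 3: 488 × 0.965 = 471
Band 4: 458 × 0.943 = 432
Population now: 0–19=162, 20–39=152, 40–59=471, 60–79=432
After projecting period 4:
Births: 152 × 0.331 = 50
Band 2: 162 × 0.97 = 157
Band 3: 152 × 0.965 = 147
Band 4: 471 × 0.943 = 444
Population now: 0–19=50, 20–39=157, 40–59=147, 60–79=444
Dependents (band 0–19 + band 60–79) = 50 + 444 = 494; working-age = 304; ratio = 494/304 × 100 = 162.5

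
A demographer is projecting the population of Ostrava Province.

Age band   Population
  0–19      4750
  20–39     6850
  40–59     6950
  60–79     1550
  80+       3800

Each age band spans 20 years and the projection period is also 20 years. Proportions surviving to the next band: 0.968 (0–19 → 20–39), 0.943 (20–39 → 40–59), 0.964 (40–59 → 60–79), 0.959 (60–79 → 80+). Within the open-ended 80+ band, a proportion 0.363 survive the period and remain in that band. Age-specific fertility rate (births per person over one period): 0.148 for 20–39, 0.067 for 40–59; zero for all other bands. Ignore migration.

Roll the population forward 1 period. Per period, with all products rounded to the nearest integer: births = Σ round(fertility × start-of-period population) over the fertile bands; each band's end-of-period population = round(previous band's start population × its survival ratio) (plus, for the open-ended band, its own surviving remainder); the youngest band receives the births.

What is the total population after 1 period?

(Bands numbered youngest = 1 to oldest = 5.)
Period 1:
Births: 6850 * 0.148 = 1014  |  6950 * 0.067 = 466 — total 1480
Band 2: 4750 * 0.968 = 4598
Band 3: 6850 * 0.943 = 6460
Band 4: 6950 * 0.964 = 6700
Band 5: 1550 * 0.959 + 3800 * 0.363 = 1486 + 1379 = 2865
→ [1480, 4598, 6460, 6700, 2865]
Total after period 1: 1480 + 4598 + 6460 + 6700 + 2865 = 22103

22103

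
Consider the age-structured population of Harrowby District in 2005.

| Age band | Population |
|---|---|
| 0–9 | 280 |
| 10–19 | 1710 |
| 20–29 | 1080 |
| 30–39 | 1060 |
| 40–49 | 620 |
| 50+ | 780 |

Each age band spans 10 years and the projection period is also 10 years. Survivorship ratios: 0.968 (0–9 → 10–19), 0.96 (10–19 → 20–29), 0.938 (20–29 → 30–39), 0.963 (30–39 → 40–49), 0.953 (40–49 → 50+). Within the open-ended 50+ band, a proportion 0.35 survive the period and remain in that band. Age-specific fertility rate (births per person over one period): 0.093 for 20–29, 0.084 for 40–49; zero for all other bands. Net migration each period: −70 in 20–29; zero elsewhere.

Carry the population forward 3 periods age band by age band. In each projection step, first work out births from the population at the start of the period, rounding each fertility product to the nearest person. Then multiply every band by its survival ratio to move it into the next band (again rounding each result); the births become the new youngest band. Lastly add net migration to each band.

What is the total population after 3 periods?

Let group 1 be 0–9 through group 6 = 50+.
— Period 1 —
Births: 1080 × 0.093 = 100, 620 × 0.084 = 52 → 152
Group 2: 280 × 0.968 = 271
Group 3: 1710 × 0.96 = 1642
Group 4: 1080 × 0.938 = 1013
Group 5: 1060 × 0.963 = 1021
Group 6: 620 × 0.953 + 780 × 0.35 = 591 + 273 = 864
Net migration: Group 3 − 70 → 1572
Population now: 0–9=152, 10–19=271, 20–29=1572, 30–39=1013, 40–49=1021, 50+=864
— Period 2 —
Births: 1572 × 0.093 = 146, 1021 × 0.084 = 86 → 232
Group 2: 152 × 0.968 = 147
Group 3: 271 × 0.96 = 260
Group 4: 1572 × 0.938 = 1475
Group 5: 1013 × 0.963 = 976
Group 6: 1021 × 0.953 + 864 × 0.35 = 973 + 302 = 1275
Net migration: Group 3 − 70 → 190
Population now: 0–9=232, 10–19=147, 20–29=190, 30–39=1475, 40–49=976, 50+=1275
— Period 3 —
Births: 190 × 0.093 = 18, 976 × 0.084 = 82 → 100
Group 2: 232 × 0.968 = 225
Group 3: 147 × 0.96 = 141
Group 4: 190 × 0.938 = 178
Group 5: 1475 × 0.963 = 1420
Group 6: 976 × 0.953 + 1275 × 0.35 = 930 + 446 = 1376
Net migration: Group 3 − 70 → 71
Population now: 0–9=100, 10–19=225, 20–29=71, 30–39=178, 40–49=1420, 50+=1376
Total after period 3: 100 + 225 + 71 + 178 + 1420 + 1376 = 3370

3370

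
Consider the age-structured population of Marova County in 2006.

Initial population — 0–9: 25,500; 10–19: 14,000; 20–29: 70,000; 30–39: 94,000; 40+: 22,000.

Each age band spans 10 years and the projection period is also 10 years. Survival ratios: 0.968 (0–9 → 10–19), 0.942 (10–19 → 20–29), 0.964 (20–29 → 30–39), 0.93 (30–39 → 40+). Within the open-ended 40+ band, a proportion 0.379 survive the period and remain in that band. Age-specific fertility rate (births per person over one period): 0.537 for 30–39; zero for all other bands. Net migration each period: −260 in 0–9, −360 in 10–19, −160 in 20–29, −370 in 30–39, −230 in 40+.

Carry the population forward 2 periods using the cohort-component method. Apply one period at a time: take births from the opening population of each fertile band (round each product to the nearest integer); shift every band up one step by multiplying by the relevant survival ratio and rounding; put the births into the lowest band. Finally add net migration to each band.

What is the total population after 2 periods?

217358

— Period 1 —
Births: 94000 * 0.537 = 50478
10–19: 25500 * 0.968 = 24684
20–29: 14000 * 0.942 = 13188
30–39: 70000 * 0.964 = 67480
40+: 94000 * 0.93 + 22000 * 0.379 = 87420 + 8338 = 95758
Net migration: 0–9 − 260 → 50218; 10–19 − 360 → 24324; 20–29 − 160 → 13028; 30–39 − 370 → 67110; 40+ − 230 → 95528
Giving 50218 / 24324 / 13028 / 67110 / 95528.
— Period 2 —
Births: 67110 * 0.537 = 36038
10–19: 50218 * 0.968 = 48611
20–29: 24324 * 0.942 = 22913
30–39: 13028 * 0.964 = 12559
40+: 67110 * 0.93 + 95528 * 0.379 = 62412 + 36205 = 98617
Net migration: 0–9 − 260 → 35778; 10–19 − 360 → 48251; 20–29 − 160 → 22753; 30–39 − 370 → 12189; 40+ − 230 → 98387
Giving 35778 / 48251 / 22753 / 12189 / 98387.
Total after period 2: 35778 + 48251 + 22753 + 12189 + 98387 = 217358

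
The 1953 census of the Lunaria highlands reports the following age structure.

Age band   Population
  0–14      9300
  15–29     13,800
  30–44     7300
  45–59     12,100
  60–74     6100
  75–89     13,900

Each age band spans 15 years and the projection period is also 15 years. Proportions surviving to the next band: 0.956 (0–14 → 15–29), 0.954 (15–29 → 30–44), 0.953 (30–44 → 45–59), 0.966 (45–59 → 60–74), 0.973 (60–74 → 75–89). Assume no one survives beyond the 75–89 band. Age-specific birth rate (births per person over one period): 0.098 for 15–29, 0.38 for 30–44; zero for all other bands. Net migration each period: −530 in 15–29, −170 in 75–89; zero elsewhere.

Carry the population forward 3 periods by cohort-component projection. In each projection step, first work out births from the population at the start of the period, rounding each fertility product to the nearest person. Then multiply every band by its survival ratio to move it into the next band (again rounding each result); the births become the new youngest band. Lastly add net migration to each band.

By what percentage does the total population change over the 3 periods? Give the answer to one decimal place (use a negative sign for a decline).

[period 1]
Births: 13800 × 0.098 = 1352 ; 7300 × 0.38 = 2774 ⇒ total 4126
15–29: 9300 × 0.956 = 8891
30–44: 13800 × 0.954 = 13165
45–59: 7300 × 0.953 = 6957
60–74: 12100 × 0.966 = 11689
75–89: 6100 × 0.973 = 5935
Net migration: 15–29 − 530 → 8361; 75–89 − 170 → 5765
End of period: [4126, 8361, 13165, 6957, 11689, 5765]
[period 2]
Births: 8361 × 0.098 = 819 ; 13165 × 0.38 = 5003 ⇒ total 5822
15–29: 4126 × 0.956 = 3944
30–44: 8361 × 0.954 = 7976
45–59: 13165 × 0.953 = 12546
60–74: 6957 × 0.966 = 6720
75–89: 11689 × 0.973 = 11373
Net migration: 15–29 − 530 → 3414; 75–89 − 170 → 11203
End of period: [5822, 3414, 7976, 12546, 6720, 11203]
[period 3]
Births: 3414 × 0.098 = 335 ; 7976 × 0.38 = 3031 ⇒ total 3366
15–29: 5822 × 0.956 = 5566
30–44: 3414 × 0.954 = 3257
45–59: 7976 × 0.953 = 7601
60–74: 12546 × 0.966 = 12119
75–89: 6720 × 0.973 = 6539
Net migration: 15–29 − 530 → 5036; 75–89 − 170 → 6369
End of period: [3366, 5036, 3257, 7601, 12119, 6369]
Total: 62500 → 37748; change = -24752; percentage change = -39.6%

-39.6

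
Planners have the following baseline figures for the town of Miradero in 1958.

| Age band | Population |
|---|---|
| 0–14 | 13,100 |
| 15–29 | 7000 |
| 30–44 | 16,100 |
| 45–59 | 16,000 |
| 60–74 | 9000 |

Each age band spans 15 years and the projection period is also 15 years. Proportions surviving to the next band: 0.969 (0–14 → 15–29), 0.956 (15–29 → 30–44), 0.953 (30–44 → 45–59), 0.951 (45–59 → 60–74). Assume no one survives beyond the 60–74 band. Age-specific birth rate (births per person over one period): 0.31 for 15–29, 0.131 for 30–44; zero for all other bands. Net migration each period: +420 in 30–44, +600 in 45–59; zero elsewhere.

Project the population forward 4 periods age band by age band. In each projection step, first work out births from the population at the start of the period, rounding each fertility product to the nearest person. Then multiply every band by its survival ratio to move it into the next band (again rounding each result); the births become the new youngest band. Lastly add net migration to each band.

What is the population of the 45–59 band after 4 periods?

(Groups numbered youngest = 1 to oldest = 5.)
After projecting period 1:
Births: 7000 * 0.31 = 2170, 16100 * 0.131 = 2109 ⇒ total 4279
Group 2: 13100 * 0.969 = 12694
Group 3: 7000 * 0.956 = 6692
Group 4: 16100 * 0.953 = 15343
Group 5: 16000 * 0.951 = 15216
Net migration: Group 3 + 420 → 7112; Group 4 + 600 → 15943
→ [4279, 12694, 7112, 15943, 15216]
After projecting period 2:
Births: 12694 * 0.31 = 3935, 7112 * 0.131 = 932 ⇒ total 4867
Group 2: 4279 * 0.969 = 4146
Group 3: 12694 * 0.956 = 12135
Group 4: 7112 * 0.953 = 6778
Group 5: 15943 * 0.951 = 15162
Net migration: Group 3 + 420 → 12555; Group 4 + 600 → 7378
→ [4867, 4146, 12555, 7378, 15162]
After projecting period 3:
Births: 4146 * 0.31 = 1285, 12555 * 0.131 = 1645 ⇒ total 2930
Group 2: 4867 * 0.969 = 4716
Group 3: 4146 * 0.956 = 3964
Group 4: 12555 * 0.953 = 11965
Group 5: 7378 * 0.951 = 7016
Net migration: Group 3 + 420 → 4384; Group 4 + 600 → 12565
→ [2930, 4716, 4384, 12565, 7016]
After projecting period 4:
Births: 4716 * 0.31 = 1462, 4384 * 0.131 = 574 ⇒ total 2036
Group 2: 2930 * 0.969 = 2839
Group 3: 4716 * 0.956 = 4508
Group 4: 4384 * 0.953 = 4178
Group 5: 12565 * 0.951 = 11949
Net migration: Group 3 + 420 → 4928; Group 4 + 600 → 4778
→ [2036, 2839, 4928, 4778, 11949]

4778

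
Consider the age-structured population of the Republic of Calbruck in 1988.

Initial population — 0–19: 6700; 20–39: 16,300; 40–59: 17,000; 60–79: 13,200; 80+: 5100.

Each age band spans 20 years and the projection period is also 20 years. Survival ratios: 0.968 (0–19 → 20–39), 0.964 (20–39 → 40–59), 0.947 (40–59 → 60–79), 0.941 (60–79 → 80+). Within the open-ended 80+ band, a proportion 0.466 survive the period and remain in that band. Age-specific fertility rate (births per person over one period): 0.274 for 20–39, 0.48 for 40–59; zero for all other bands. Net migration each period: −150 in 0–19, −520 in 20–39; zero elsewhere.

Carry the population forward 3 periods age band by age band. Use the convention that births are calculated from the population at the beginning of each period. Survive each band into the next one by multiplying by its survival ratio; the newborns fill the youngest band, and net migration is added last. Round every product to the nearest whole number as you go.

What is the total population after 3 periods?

Call the bands 1 to 5, youngest first.
After projecting period 1:
Births: 16300 × 0.274 = 4466 ; 17000 × 0.48 = 8160 → 12626
Band 2: 6700 × 0.968 = 6486
Band 3: 16300 × 0.964 = 15713
Band 4: 17000 × 0.947 = 16099
Band 5: 13200 × 0.941 + 5100 × 0.466 = 12421 + 2377 = 14798
Net migration: Band 1 − 150 → 12476; Band 2 − 520 → 5966
End of period: [12476, 5966, 15713, 16099, 14798]
After projecting period 2:
Births: 5966 × 0.274 = 1635 ; 15713 × 0.48 = 7542 → 9177
Band 2: 12476 × 0.968 = 12077
Band 3: 5966 × 0.964 = 5751
Band 4: 15713 × 0.947 = 14880
Band 5: 16099 × 0.941 + 14798 × 0.466 = 15149 + 6896 = 22045
Net migration: Band 1 − 150 → 9027; Band 2 − 520 → 11557
End of period: [9027, 11557, 5751, 14880, 22045]
After projecting period 3:
Births: 11557 × 0.274 = 3167 ; 5751 × 0.48 = 2760 → 5927
Band 2: 9027 × 0.968 = 8738
Band 3: 11557 × 0.964 = 11141
Band 4: 5751 × 0.947 = 5446
Band 5: 14880 × 0.941 + 22045 × 0.466 = 14002 + 10273 = 24275
Net migration: Band 1 − 150 → 5777; Band 2 − 520 → 8218
End of period: [5777, 8218, 11141, 5446, 24275]
Total after period 3: 5777 + 8218 + 11141 + 5446 + 24275 = 54857

54857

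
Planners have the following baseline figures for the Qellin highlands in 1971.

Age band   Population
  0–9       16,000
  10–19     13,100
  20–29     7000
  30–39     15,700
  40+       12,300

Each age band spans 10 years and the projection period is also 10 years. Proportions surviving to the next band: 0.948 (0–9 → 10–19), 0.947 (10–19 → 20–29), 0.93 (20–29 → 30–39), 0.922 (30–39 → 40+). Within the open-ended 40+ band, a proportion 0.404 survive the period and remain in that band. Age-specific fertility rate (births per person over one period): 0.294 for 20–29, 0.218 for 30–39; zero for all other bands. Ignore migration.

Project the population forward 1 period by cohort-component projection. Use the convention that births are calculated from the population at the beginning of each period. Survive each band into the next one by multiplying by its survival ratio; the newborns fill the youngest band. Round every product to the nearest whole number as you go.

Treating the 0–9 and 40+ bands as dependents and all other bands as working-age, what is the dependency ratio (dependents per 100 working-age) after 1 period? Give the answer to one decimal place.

73.1

Call the groups 1 to 5, youngest first.
[period 1]
Births: 7000 × 0.294 = 2058  |  15700 × 0.218 = 3423 → 5481
Group 2: 16000 × 0.948 = 15168
Group 3: 13100 × 0.947 = 12406
Group 4: 7000 × 0.93 = 6510
Group 5: 15700 × 0.922 + 12300 × 0.404 = 14475 + 4969 = 19444
Giving 5481 / 15168 / 12406 / 6510 / 19444.
Dependents (band 0–9 + band 40+) = 5481 + 19444 = 24925; working-age = 34084; ratio = 24925/34084 × 100 = 73.1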